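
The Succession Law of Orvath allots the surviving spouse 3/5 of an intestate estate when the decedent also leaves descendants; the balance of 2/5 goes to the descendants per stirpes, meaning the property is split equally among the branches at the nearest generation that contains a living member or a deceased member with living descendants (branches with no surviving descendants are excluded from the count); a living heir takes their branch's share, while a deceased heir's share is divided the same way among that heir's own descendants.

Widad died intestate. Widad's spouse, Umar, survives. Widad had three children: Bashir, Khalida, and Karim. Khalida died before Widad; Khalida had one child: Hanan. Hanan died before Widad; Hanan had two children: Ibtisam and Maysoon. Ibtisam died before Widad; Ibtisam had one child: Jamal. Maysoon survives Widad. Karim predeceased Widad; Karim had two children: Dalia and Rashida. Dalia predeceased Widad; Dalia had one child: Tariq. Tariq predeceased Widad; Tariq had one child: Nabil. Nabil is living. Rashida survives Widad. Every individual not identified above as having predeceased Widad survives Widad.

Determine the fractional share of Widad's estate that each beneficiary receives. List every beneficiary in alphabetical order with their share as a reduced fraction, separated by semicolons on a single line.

Bashir 2/15; Jamal 1/15; Maysoon 1/15; Nabil 1/15; Rashida 1/15; Umar 3/5

Umar, as surviving spouse, takes 3/5.
The remaining 2/5 passes to Widad's descendants per stirpes.
The 2/5 is divided into 3 equal shares of 2/15 among Bashir, Khalida, Karim.
Bashir is living and takes 2/15.
Khalida predeceased; the 2/15 allotted to Khalida's branch passes to Khalida's issue by representation.
Hanan's line is the sole branch at this level, so the full 2/15 passes to Hanan's issue by representation.
The 2/15 is divided into 2 equal shares of 1/15 among Ibtisam, Maysoon.
Ibtisam predeceased; the 1/15 allotted to Ibtisam's branch passes to Ibtisam's issue by representation.
Jamal is the sole taker at this level and receives the full 1/15.
Maysoon is living and takes 1/15.
Karim predeceased; the 2/15 allotted to Karim's branch passes to Karim's issue by representation.
The 2/15 is divided into 2 equal shares of 1/15 among Dalia, Rashida.
Dalia predeceased; the 1/15 allotted to Dalia's branch passes to Dalia's issue by representation.
Tariq's line is the sole branch at this level, so the full 1/15 passes to Tariq's issue by representation.
Nabil is the sole taker at this level and receives the full 1/15.
Rashida is living and takes 1/15.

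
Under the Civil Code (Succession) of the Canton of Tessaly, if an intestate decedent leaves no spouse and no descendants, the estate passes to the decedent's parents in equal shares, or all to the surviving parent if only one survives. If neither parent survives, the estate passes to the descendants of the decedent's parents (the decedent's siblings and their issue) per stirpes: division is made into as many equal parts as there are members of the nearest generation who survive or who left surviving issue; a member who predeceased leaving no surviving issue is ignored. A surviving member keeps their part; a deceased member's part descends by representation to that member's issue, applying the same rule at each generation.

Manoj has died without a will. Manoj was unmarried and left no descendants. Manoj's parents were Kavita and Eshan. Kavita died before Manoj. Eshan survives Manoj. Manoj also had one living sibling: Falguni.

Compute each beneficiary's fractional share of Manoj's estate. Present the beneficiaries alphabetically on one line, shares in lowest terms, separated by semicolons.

Eshan 1

Only one parent, Eshan, survives, so Eshan takes the entire estate. The siblings take nothing because a surviving parent has priority.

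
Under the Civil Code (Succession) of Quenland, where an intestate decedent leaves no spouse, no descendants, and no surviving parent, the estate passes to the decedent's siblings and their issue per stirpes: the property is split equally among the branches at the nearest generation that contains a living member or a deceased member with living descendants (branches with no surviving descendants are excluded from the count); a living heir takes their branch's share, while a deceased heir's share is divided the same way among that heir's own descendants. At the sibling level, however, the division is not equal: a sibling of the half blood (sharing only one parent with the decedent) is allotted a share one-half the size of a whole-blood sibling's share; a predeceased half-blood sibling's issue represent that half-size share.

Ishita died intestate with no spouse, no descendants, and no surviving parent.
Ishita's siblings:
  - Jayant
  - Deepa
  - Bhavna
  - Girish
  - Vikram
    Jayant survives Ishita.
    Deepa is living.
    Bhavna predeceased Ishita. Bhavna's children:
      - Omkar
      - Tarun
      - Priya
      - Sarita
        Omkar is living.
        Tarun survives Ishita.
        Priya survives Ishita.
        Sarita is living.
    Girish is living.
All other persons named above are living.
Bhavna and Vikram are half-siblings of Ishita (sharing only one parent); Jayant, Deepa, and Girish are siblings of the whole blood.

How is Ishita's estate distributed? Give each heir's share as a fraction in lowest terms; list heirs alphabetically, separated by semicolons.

No spouse, descendants, or parent survives, so the estate passes to Ishita's siblings per stirpes.
Half-blood siblings count for one-half the weight of whole-blood siblings at the initial division.
Dividing 1 in proportion to weights (total weight 4): Jayant (weight 1) → 1/4; Deepa (weight 1) → 1/4; Bhavna (weight 1/2) → 1/8; Girish (weight 1) → 1/4; Vikram (weight 1/2) → 1/8.
Jayant is living and takes 1/4.
Deepa is living and takes 1/4.
Bhavna predeceased; the 1/8 allotted to Bhavna's branch passes to Bhavna's issue by representation.
The 1/8 is divided into 4 equal shares of 1/32 among Omkar, Tarun, Priya, Sarita.
Omkar is living and takes 1/32.
Tarun is living and takes 1/32.
Priya is living and takes 1/32.
Sarita is living and takes 1/32.
Girish is living and takes 1/4.
Vikram is living and takes 1/8.

Deepa 1/4; Girish 1/4; Jayant 1/4; Omkar 1/32; Priya 1/32; Sarita 1/32; Tarun 1/32; Vikram 1/8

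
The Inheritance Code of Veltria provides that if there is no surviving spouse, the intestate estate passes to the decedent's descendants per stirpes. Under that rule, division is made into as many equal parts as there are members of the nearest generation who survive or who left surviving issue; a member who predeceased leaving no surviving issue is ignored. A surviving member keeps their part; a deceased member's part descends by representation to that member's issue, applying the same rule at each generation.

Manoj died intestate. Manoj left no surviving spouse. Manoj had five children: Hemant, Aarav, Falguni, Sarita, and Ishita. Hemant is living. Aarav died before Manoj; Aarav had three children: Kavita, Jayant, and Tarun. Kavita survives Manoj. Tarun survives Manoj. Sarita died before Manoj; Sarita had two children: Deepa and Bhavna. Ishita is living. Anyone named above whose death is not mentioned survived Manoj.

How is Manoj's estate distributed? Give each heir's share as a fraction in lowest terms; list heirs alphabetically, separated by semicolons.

Bhavna 1/10; Deepa 1/10; Falguni 1/5; Hemant 1/5; Ishita 1/5; Jayant 1/15; Kavita 1/15; Tarun 1/15

There is no surviving spouse, so the entire estate passes to Manoj's descendants per stirpes.
The estate is divided into 5 equal shares of 1/5 among Hemant, Aarav, Falguni, Sarita, Ishita.
Hemant is living and takes 1/5.
Aarav predeceased; the 1/5 allotted to Aarav's branch passes to Aarav's issue by representation.
The 1/5 is divided into 3 equal shares of 1/15 among Kavita, Jayant, Tarun.
Kavita is living and takes 1/15.
Jayant is living and takes 1/15.
Tarun is living and takes 1/15.
Falguni is living and takes 1/5.
Sarita predeceased; the 1/5 allotted to Sarita's branch passes to Sarita's issue by representation.
The 1/5 is divided into 2 equal shares of 1/10 among Deepa, Bhavna.
Deepa is living and takes 1/10.
Bhavna is living and takes 1/10.
Ishita is living and takes 1/5.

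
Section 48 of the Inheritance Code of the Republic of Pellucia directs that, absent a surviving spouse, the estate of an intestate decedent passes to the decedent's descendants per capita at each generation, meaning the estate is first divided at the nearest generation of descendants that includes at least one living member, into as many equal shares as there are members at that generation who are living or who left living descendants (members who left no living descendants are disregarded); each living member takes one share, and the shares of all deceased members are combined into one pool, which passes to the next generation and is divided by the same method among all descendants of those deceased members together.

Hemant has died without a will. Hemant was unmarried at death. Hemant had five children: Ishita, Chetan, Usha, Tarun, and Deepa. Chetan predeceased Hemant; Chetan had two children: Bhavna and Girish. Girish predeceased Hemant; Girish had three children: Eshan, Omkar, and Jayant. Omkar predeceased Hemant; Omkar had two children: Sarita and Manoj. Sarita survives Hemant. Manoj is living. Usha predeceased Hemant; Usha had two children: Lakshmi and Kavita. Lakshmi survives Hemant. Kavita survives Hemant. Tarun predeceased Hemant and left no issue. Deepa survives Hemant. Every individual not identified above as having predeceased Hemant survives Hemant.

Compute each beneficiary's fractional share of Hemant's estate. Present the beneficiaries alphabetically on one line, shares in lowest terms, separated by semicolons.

Bhavna 1/8; Deepa 1/4; Eshan 1/24; Ishita 1/4; Jayant 1/24; Kavita 1/8; Lakshmi 1/8; Manoj 1/48; Sarita 1/48

There is no surviving spouse, so the entire estate passes to Hemant's descendants per capita at each generation.
At generation 1 (Ishita, Chetan, Usha, Deepa) there are 4 shares of (1)/4 = 1/4 each.
Living: Ishita and Deepa — each takes 1/4.
Deceased: Chetan and Usha. Their combined 1/2 is pooled and carried to generation 2.
At generation 2 (Bhavna, Girish, Lakshmi, Kavita) there are 4 shares of (1/2)/4 = 1/8 each.
Living: Bhavna, Lakshmi, and Kavita — each takes 1/8.
Deceased: Girish. That 1/8 share is carried to generation 3.
At generation 3 (Eshan, Omkar, Jayant) there are 3 shares of (1/8)/3 = 1/24 each.
Living: Eshan and Jayant — each takes 1/24.
Deceased: Omkar. That 1/24 share is carried to generation 4.
At generation 4 (Sarita, Manoj) there are 2 shares of (1/24)/2 = 1/48 each.
Living: Sarita and Manoj — each takes 1/48.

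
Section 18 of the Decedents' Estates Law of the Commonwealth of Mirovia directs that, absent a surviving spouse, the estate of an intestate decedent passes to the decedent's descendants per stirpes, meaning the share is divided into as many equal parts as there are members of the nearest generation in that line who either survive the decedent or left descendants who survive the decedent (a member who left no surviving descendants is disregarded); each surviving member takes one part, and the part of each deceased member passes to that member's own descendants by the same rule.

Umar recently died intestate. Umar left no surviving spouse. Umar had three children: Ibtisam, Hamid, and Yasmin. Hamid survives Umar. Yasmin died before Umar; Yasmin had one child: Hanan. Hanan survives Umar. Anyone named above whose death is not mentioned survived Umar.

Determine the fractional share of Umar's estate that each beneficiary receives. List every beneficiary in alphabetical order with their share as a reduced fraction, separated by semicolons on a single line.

Hamid 1/3; Hanan 1/3; Ibtisam 1/3

There is no surviving spouse, so the entire estate passes to Umar's descendants per stirpes.
The estate is divided into 3 equal shares of 1/3 among Ibtisam, Hamid, Yasmin.
Ibtisam is living and takes 1/3.
Hamid is living and takes 1/3.
Yasmin predeceased; the 1/3 allotted to Yasmin's branch passes to Yasmin's issue by representation.
Hanan is the sole taker at this level and receives the full 1/3.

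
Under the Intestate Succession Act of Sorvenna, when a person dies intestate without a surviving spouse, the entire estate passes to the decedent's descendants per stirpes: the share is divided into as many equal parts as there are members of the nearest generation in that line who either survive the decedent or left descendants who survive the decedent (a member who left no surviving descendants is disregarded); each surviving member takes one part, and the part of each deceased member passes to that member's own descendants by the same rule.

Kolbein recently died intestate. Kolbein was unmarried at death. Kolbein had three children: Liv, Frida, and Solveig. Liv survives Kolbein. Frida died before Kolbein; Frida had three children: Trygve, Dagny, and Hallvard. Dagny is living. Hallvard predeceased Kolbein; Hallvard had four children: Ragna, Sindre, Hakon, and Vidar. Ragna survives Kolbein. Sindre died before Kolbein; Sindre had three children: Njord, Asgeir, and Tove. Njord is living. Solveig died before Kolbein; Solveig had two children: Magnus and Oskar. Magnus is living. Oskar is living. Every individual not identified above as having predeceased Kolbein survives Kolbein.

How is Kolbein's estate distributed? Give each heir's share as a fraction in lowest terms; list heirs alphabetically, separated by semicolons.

Asgeir 1/108; Dagny 1/9; Hakon 1/36; Liv 1/3; Magnus 1/6; Njord 1/108; Oskar 1/6; Ragna 1/36; Tove 1/108; Trygve 1/9; Vidar 1/36

There is no surviving spouse, so the entire estate passes to Kolbein's descendants per stirpes.
The estate is divided into 3 equal shares of 1/3 among Liv, Frida, Solveig.
Liv is living and takes 1/3.
Frida predeceased; the 1/3 allotted to Frida's branch passes to Frida's issue by representation.
The 1/3 is divided into 3 equal shares of 1/9 among Trygve, Dagny, Hallvard.
Trygve is living and takes 1/9.
Dagny is living and takes 1/9.
Hallvard predeceased; the 1/9 allotted to Hallvard's branch passes to Hallvard's issue by representation.
The 1/9 is divided into 4 equal shares of 1/36 among Ragna, Sindre, Hakon, Vidar.
Ragna is living and takes 1/36.
Sindre predeceased; the 1/36 allotted to Sindre's branch passes to Sindre's issue by representation.
The 1/36 is divided into 3 equal shares of 1/108 among Njord, Asgeir, Tove.
Njord is living and takes 1/108.
Asgeir is living and takes 1/108.
Tove is living and takes 1/108.
Hakon is living and takes 1/36.
Vidar is living and takes 1/36.
Solveig predeceased; the 1/3 allotted to Solveig's branch passes to Solveig's issue by representation.
The 1/3 is divided into 2 equal shares of 1/6 among Magnus, Oskar.
Magnus is living and takes 1/6.
Oskar is living and takes 1/6.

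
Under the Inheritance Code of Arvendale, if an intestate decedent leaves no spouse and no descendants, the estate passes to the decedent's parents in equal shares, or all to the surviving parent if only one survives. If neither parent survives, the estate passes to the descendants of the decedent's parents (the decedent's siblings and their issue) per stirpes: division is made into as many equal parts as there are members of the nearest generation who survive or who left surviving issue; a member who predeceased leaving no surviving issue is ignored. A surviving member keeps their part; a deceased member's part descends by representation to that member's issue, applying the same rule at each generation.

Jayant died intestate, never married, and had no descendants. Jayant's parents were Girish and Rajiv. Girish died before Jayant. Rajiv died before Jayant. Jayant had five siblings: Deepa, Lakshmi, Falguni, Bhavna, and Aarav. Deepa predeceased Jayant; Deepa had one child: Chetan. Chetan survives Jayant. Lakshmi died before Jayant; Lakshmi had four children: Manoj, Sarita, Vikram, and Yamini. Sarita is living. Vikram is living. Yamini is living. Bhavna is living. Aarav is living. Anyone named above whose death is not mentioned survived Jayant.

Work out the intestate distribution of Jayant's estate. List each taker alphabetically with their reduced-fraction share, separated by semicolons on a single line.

Aarav 1/5; Bhavna 1/5; Chetan 1/5; Falguni 1/5; Manoj 1/20; Sarita 1/20; Vikram 1/20; Yamini 1/20

Neither parent survives and there are no descendants, so the estate passes to Jayant's siblings and their issue per stirpes.
The estate is divided into 5 equal shares of 1/5 among Deepa, Lakshmi, Falguni, Bhavna, Aarav.
Deepa predeceased; the 1/5 allotted to Deepa's branch passes to Deepa's issue by representation.
Chetan is the sole taker at this level and receives the full 1/5.
Lakshmi predeceased; the 1/5 allotted to Lakshmi's branch passes to Lakshmi's issue by representation.
The 1/5 is divided into 4 equal shares of 1/20 among Manoj, Sarita, Vikram, Yamini.
Manoj is living and takes 1/20.
Sarita is living and takes 1/20.
Vikram is living and takes 1/20.
Yamini is living and takes 1/20.
Falguni is living and takes 1/5.
Bhavna is living and takes 1/5.
Aarav is living and takes 1/5.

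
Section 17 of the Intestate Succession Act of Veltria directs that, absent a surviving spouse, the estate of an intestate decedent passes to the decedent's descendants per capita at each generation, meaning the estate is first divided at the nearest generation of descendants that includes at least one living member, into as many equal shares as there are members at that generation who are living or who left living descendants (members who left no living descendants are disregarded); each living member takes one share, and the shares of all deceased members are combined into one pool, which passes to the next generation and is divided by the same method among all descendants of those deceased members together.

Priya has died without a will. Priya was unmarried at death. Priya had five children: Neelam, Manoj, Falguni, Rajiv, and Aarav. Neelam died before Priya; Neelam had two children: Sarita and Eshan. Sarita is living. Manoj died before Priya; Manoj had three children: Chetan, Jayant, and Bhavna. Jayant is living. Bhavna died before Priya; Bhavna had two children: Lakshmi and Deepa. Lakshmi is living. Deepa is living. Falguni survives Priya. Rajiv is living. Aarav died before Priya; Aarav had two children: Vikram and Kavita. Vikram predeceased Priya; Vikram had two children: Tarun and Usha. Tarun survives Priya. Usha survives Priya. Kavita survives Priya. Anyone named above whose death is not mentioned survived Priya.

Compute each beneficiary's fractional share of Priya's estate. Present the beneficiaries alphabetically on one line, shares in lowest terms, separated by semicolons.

There is no surviving spouse, so the entire estate passes to Priya's descendants per capita at each generation.
At generation 1 (Neelam, Manoj, Falguni, Rajiv, Aarav) there are 5 shares of (1)/5 = 1/5 each.
Living: Falguni and Rajiv — each takes 1/5.
Deceased: Neelam, Manoj, and Aarav. Their combined 3/5 is pooled and carried to generation 2.
At generation 2 (Sarita, Eshan, Chetan, Jayant, Bhavna, Vikram, Kavita) there are 7 shares of (3/5)/7 = 3/35 each.
Living: Sarita, Eshan, Chetan, Jayant, and Kavita — each takes 3/35.
Deceased: Bhavna and Vikram. Their combined 6/35 is pooled and carried to generation 3.
At generation 3 (Lakshmi, Deepa, Tarun, Usha) there are 4 shares of (6/35)/4 = 3/70 each.
Living: Lakshmi, Deepa, Tarun, and Usha — each takes 3/70.

Chetan 3/35; Deepa 3/70; Eshan 3/35; Falguni 1/5; Jayant 3/35; Kavita 3/35; Lakshmi 3/70; Rajiv 1/5; Sarita 3/35; Tarun 3/70; Usha 3/70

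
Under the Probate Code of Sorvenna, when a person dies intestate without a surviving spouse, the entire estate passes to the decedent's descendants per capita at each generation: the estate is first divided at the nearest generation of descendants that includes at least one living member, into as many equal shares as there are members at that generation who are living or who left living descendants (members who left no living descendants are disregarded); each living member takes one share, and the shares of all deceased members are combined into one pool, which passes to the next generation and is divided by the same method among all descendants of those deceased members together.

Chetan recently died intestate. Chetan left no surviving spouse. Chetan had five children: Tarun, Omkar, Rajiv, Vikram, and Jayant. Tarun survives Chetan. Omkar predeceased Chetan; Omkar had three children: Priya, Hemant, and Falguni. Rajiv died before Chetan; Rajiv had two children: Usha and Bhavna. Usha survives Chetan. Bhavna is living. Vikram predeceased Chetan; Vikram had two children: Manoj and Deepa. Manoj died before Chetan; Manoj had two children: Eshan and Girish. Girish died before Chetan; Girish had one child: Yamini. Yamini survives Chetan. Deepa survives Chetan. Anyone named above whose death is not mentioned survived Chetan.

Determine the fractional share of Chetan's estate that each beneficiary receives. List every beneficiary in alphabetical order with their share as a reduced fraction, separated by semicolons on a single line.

Bhavna 3/35; Deepa 3/35; Eshan 3/70; Falguni 3/35; Hemant 3/35; Jayant 1/5; Priya 3/35; Tarun 1/5; Usha 3/35; Yamini 3/70

There is no surviving spouse, so the entire estate passes to Chetan's descendants per capita at each generation.
At generation 1 (Tarun, Omkar, Rajiv, Vikram, Jayant) there are 5 shares of (1)/5 = 1/5 each.
Living: Tarun and Jayant — each takes 1/5.
Deceased: Omkar, Rajiv, and Vikram. Their combined 3/5 is pooled and carried to generation 2.
At generation 2 (Priya, Hemant, Falguni, Usha, Bhavna, Manoj, Deepa) there are 7 shares of (3/5)/7 = 3/35 each.
Living: Priya, Hemant, Falguni, Usha, Bhavna, and Deepa — each takes 3/35.
Deceased: Manoj. That 3/35 share is carried to generation 3.
At generation 3 (Eshan, Girish) there are 2 shares of (3/35)/2 = 3/70 each.
Living: Eshan — each takes 3/70.
Deceased: Girish. That 3/70 share is carried to generation 4.
At generation 4 (Yamini) there are 1 shares of (3/70)/1 = 3/70 each.
Living: Yamini — each takes 3/70.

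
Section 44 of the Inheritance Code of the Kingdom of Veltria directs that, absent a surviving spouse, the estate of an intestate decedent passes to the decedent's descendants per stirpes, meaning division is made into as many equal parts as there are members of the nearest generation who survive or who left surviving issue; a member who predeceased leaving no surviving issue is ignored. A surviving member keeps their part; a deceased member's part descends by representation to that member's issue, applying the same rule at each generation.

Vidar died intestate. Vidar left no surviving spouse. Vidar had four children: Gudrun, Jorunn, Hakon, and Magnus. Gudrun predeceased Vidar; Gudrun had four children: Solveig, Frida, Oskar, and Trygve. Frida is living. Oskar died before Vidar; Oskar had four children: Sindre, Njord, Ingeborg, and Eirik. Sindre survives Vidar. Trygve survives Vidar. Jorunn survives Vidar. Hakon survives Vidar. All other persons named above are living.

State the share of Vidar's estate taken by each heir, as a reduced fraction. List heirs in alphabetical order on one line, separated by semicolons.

Eirik 1/64; Frida 1/16; Hakon 1/4; Ingeborg 1/64; Jorunn 1/4; Magnus 1/4; Njord 1/64; Sindre 1/64; Solveig 1/16; Trygve 1/16

There is no surviving spouse, so the entire estate passes to Vidar's descendants per stirpes.
The estate is divided into 4 equal shares of 1/4 among Gudrun, Jorunn, Hakon, Magnus.
Gudrun predeceased; the 1/4 allotted to Gudrun's branch passes to Gudrun's issue by representation.
The 1/4 is divided into 4 equal shares of 1/16 among Solveig, Frida, Oskar, Trygve.
Solveig is living and takes 1/16.
Frida is living and takes 1/16.
Oskar predeceased; the 1/16 allotted to Oskar's branch passes to Oskar's issue by representation.
The 1/16 is divided into 4 equal shares of 1/64 among Sindre, Njord, Ingeborg, Eirik.
Sindre is living and takes 1/64.
Njord is living and takes 1/64.
Ingeborg is living and takes 1/64.
Eirik is living and takes 1/64.
Trygve is living and takes 1/16.
Jorunn is living and takes 1/4.
Hakon is living and takes 1/4.
Magnus is living and takes 1/4.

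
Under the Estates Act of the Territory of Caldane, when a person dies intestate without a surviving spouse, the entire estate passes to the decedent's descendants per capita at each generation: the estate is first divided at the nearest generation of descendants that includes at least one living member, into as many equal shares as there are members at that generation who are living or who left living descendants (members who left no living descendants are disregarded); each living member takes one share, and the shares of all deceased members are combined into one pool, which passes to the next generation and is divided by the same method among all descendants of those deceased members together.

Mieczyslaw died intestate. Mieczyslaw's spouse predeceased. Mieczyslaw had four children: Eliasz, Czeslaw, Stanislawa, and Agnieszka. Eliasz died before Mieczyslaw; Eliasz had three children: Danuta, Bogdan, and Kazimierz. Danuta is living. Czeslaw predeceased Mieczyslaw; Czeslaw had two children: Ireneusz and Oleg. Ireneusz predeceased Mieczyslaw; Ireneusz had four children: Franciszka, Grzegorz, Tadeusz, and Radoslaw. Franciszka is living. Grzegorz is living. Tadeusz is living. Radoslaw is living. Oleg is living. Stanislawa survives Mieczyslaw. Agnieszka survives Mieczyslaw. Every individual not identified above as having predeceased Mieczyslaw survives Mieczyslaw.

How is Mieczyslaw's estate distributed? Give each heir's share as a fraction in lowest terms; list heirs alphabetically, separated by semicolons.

Agnieszka 1/4; Bogdan 1/10; Danuta 1/10; Franciszka 1/40; Grzegorz 1/40; Kazimierz 1/10; Oleg 1/10; Radoslaw 1/40; Stanislawa 1/4; Tadeusz 1/40

There is no surviving spouse, so the entire estate passes to Mieczyslaw's descendants per capita at each generation.
At generation 1 (Eliasz, Czeslaw, Stanislawa, Agnieszka) there are 4 shares of (1)/4 = 1/4 each.
Living: Stanislawa and Agnieszka — each takes 1/4.
Deceased: Eliasz and Czeslaw. Their combined 1/2 is pooled and carried to generation 2.
At generation 2 (Danuta, Bogdan, Kazimierz, Ireneusz, Oleg) there are 5 shares of (1/2)/5 = 1/10 each.
Living: Danuta, Bogdan, Kazimierz, and Oleg — each takes 1/10.
Deceased: Ireneusz. That 1/10 share is carried to generation 3.
At generation 3 (Franciszka, Grzegorz, Tadeusz, Radoslaw) there are 4 shares of (1/10)/4 = 1/40 each.
Living: Franciszka, Grzegorz, Tadeusz, and Radoslaw — each takes 1/40.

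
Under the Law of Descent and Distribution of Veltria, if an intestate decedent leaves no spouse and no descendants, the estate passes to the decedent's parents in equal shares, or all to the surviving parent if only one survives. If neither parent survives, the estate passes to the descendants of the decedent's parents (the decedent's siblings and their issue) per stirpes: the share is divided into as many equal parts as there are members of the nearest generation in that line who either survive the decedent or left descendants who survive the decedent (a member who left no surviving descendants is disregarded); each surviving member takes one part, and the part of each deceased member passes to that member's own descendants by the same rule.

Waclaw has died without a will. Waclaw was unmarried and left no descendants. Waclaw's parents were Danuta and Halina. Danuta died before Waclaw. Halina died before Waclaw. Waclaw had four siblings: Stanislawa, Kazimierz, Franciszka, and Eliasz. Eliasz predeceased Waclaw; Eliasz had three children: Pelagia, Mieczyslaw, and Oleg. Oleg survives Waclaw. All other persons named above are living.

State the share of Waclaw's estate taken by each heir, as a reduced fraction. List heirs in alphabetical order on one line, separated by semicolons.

Neither parent survives and there are no descendants, so the estate passes to Waclaw's siblings and their issue per stirpes.
The estate is divided into 4 equal shares of 1/4 among Stanislawa, Kazimierz, Franciszka, Eliasz.
Stanislawa is living and takes 1/4.
Kazimierz is living and takes 1/4.
Franciszka is living and takes 1/4.
Eliasz predeceased; the 1/4 allotted to Eliasz's branch passes to Eliasz's issue by representation.
The 1/4 is divided into 3 equal shares of 1/12 among Pelagia, Mieczyslaw, Oleg.
Pelagia is living and takes 1/12.
Mieczyslaw is living and takes 1/12.
Oleg is living and takes 1/12.

Franciszka 1/4; Kazimierz 1/4; Mieczyslaw 1/12; Oleg 1/12; Pelagia 1/12; Stanislawa 1/4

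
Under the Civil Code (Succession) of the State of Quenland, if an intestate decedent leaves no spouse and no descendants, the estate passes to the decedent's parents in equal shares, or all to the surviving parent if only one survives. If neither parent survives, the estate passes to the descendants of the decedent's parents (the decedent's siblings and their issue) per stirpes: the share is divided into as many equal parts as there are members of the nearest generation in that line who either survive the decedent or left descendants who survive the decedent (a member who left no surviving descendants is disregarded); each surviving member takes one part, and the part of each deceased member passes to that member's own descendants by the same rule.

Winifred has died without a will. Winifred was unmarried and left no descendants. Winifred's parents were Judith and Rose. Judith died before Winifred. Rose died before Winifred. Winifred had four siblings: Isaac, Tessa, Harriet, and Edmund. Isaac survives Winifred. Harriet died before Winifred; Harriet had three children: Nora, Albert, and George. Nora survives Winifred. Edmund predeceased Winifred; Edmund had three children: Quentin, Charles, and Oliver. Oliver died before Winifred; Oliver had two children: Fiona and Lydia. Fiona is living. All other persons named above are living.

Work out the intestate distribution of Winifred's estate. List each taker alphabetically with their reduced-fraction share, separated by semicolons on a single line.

Albert 1/12; Charles 1/12; Fiona 1/24; George 1/12; Isaac 1/4; Lydia 1/24; Nora 1/12; Quentin 1/12; Tessa 1/4

Neither parent survives and there are no descendants, so the estate passes to Winifred's siblings and their issue per stirpes.
The estate is divided into 4 equal shares of 1/4 among Isaac, Tessa, Harriet, Edmund.
Isaac is living and takes 1/4.
Tessa is living and takes 1/4.
Harriet predeceased; the 1/4 allotted to Harriet's branch passes to Harriet's issue by representation.
The 1/4 is divided into 3 equal shares of 1/12 among Nora, Albert, George.
Nora is living and takes 1/12.
Albert is living and takes 1/12.
George is living and takes 1/12.
Edmund predeceased; the 1/4 allotted to Edmund's branch passes to Edmund's issue by representation.
The 1/4 is divided into 3 equal shares of 1/12 among Quentin, Charles, Oliver.
Quentin is living and takes 1/12.
Charles is living and takes 1/12.
Oliver predeceased; the 1/12 allotted to Oliver's branch passes to Oliver's issue by representation.
The 1/12 is divided into 2 equal shares of 1/24 among Fiona, Lydia.
Fiona is living and takes 1/24.
Lydia is living and takes 1/24.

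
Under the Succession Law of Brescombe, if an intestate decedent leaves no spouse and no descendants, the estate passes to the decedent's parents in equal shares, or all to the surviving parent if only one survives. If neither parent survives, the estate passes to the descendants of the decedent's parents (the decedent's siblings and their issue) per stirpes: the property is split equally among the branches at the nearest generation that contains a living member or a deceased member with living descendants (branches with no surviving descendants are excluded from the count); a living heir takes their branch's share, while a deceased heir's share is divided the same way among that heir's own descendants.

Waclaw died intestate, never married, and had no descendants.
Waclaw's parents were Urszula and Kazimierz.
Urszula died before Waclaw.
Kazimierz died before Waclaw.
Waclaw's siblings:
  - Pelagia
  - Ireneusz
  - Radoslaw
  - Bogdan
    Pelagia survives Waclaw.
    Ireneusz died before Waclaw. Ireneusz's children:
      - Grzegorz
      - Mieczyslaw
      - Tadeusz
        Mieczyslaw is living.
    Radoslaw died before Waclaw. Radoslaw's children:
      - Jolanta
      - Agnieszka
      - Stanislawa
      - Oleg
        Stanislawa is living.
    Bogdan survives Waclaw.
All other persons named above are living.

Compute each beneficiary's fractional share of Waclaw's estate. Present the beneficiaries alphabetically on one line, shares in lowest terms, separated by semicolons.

Neither parent survives and there are no descendants, so the estate passes to Waclaw's siblings and their issue per stirpes.
The estate is divided into 4 equal shares of 1/4 among Pelagia, Ireneusz, Radoslaw, Bogdan.
Pelagia is living and takes 1/4.
Ireneusz predeceased; the 1/4 allotted to Ireneusz's branch passes to Ireneusz's issue by representation.
The 1/4 is divided into 3 equal shares of 1/12 among Grzegorz, Mieczyslaw, Tadeusz.
Grzegorz is living and takes 1/12.
Mieczyslaw is living and takes 1/12.
Tadeusz is living and takes 1/12.
Radoslaw predeceased; the 1/4 allotted to Radoslaw's branch passes to Radoslaw's issue by representation.
The 1/4 is divided into 4 equal shares of 1/16 among Jolanta, Agnieszka, Stanislawa, Oleg.
Jolanta is living and takes 1/16.
Agnieszka is living and takes 1/16.
Stanislawa is living and takes 1/16.
Oleg is living and takes 1/16.
Bogdan is living and takes 1/4.

Agnieszka 1/16; Bogdan 1/4; Grzegorz 1/12; Jolanta 1/16; Mieczyslaw 1/12; Oleg 1/16; Pelagia 1/4; Stanislawa 1/16; Tadeusz 1/12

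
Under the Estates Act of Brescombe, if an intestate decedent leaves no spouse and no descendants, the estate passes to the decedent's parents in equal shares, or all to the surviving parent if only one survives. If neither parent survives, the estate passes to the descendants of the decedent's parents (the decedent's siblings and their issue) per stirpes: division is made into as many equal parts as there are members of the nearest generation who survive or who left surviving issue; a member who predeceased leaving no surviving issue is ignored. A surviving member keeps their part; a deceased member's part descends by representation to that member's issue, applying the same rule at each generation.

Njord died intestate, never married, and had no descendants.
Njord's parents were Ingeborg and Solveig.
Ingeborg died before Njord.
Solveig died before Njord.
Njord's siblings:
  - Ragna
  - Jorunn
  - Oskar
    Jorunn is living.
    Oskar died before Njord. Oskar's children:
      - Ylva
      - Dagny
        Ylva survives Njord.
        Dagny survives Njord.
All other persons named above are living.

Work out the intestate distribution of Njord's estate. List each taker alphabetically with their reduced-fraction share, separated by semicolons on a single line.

Dagny 1/6; Jorunn 1/3; Ragna 1/3; Ylva 1/6

Neither parent survives and there are no descendants, so the estate passes to Njord's siblings and their issue per stirpes.
The estate is divided into 3 equal shares of 1/3 among Ragna, Jorunn, Oskar.
Ragna is living and takes 1/3.
Jorunn is living and takes 1/3.
Oskar predeceased; the 1/3 allotted to Oskar's branch passes to Oskar's issue by representation.
The 1/3 is divided into 2 equal shares of 1/6 among Ylva, Dagny.
Ylva is living and takes 1/6.
Dagny is living and takes 1/6.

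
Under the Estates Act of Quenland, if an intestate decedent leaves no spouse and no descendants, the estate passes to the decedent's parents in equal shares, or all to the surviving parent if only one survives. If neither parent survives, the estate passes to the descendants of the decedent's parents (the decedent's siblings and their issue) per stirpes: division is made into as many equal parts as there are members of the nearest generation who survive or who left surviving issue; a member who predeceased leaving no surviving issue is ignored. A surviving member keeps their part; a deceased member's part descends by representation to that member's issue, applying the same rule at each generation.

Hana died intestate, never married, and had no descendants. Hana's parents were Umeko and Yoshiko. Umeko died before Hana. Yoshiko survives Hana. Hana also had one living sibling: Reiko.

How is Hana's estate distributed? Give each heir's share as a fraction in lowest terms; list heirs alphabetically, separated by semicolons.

Yoshiko 1

Only one parent, Yoshiko, survives, so Yoshiko takes the entire estate. The siblings take nothing because a surviving parent has priority.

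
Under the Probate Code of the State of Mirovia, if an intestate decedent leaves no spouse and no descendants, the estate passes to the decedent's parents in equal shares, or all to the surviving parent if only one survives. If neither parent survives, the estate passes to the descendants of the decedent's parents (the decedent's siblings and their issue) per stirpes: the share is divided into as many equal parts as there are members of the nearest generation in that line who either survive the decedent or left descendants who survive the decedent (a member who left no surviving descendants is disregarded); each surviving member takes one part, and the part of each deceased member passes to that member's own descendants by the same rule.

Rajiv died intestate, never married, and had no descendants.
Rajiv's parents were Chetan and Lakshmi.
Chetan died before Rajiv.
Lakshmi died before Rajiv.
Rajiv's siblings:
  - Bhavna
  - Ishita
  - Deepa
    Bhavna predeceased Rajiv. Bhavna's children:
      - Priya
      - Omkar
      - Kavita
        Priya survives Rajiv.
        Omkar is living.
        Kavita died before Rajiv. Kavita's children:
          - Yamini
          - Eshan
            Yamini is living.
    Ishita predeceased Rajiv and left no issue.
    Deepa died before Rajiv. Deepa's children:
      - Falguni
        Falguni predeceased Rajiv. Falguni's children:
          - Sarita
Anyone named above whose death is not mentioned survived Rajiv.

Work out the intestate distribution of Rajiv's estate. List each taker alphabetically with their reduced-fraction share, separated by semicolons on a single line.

Eshan 1/12; Omkar 1/6; Priya 1/6; Sarita 1/2; Yamini 1/12

Neither parent survives and there are no descendants, so the estate passes to Rajiv's siblings and their issue per stirpes.
Ishita left no surviving issue, so that branch lapses and is disregarded.
The estate is divided into 2 equal shares of 1/2 among Bhavna, Deepa.
Bhavna predeceased; the 1/2 allotted to Bhavna's branch passes to Bhavna's issue by representation.
The 1/2 is divided into 3 equal shares of 1/6 among Priya, Omkar, Kavita.
Priya is living and takes 1/6.
Omkar is living and takes 1/6.
Kavita predeceased; the 1/6 allotted to Kavita's branch passes to Kavita's issue by representation.
The 1/6 is divided into 2 equal shares of 1/12 among Yamini, Eshan.
Yamini is living and takes 1/12.
Eshan is living and takes 1/12.
Deepa predeceased; the 1/2 allotted to Deepa's branch passes to Deepa's issue by representation.
Falguni's line is the sole branch at this level, so the full 1/2 passes to Falguni's issue by representation.
Sarita is the sole taker at this level and receives the full 1/2.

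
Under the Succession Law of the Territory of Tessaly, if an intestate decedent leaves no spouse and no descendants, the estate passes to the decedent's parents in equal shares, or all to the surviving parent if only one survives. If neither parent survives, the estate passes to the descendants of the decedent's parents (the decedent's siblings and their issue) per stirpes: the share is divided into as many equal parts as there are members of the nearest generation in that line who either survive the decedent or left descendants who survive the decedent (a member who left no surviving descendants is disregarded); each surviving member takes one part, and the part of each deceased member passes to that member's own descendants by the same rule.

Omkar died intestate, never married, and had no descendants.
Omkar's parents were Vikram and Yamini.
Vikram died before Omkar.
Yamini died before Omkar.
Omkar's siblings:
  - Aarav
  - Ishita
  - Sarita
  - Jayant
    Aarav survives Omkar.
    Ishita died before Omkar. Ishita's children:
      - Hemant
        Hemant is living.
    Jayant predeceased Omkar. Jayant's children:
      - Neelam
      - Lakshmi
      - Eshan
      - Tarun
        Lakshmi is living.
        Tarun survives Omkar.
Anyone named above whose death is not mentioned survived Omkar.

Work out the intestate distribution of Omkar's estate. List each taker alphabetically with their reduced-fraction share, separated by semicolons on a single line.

Neither parent survives and there are no descendants, so the estate passes to Omkar's siblings and their issue per stirpes.
The estate is divided into 4 equal shares of 1/4 among Aarav, Ishita, Sarita, Jayant.
Aarav is living and takes 1/4.
Ishita predeceased; the 1/4 allotted to Ishita's branch passes to Ishita's issue by representation.
Hemant is the sole taker at this level and receives the full 1/4.
Sarita is living and takes 1/4.
Jayant predeceased; the 1/4 allotted to Jayant's branch passes to Jayant's issue by representation.
The 1/4 is divided into 4 equal shares of 1/16 among Neelam, Lakshmi, Eshan, Tarun.
Neelam is living and takes 1/16.
Lakshmi is living and takes 1/16.
Eshan is living and takes 1/16.
Tarun is living and takes 1/16.

Aarav 1/4; Eshan 1/16; Hemant 1/4; Lakshmi 1/16; Neelam 1/16; Sarita 1/4; Tarun 1/16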